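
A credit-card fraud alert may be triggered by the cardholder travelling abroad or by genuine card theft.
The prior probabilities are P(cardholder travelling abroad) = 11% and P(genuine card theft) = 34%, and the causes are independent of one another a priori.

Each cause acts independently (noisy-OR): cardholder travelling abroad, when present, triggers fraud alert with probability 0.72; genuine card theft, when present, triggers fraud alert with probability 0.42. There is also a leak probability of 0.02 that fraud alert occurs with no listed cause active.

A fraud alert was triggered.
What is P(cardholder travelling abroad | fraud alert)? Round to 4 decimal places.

Under noisy-OR, P(fraud alert | causes) = 1 − (1−0.02)·∏(1−qᵢ) over the active causes.
Numerator (weight on configurations with cardholder travelling abroad): 0.052679 + 0.031448 = 0.084127
The normalizing constant is 0.02*0.89*0.66 + 0.4316*0.89*0.34 + 0.7256*0.11*0.66 + 0.840848*0.11*0.34 = 0.226477
P(cardholder travelling abroad | fraud alert) = 0.084127/0.226477 ≈ 0.3715

P(cardholder travelling abroad | fraud alert) ≈ 0.3715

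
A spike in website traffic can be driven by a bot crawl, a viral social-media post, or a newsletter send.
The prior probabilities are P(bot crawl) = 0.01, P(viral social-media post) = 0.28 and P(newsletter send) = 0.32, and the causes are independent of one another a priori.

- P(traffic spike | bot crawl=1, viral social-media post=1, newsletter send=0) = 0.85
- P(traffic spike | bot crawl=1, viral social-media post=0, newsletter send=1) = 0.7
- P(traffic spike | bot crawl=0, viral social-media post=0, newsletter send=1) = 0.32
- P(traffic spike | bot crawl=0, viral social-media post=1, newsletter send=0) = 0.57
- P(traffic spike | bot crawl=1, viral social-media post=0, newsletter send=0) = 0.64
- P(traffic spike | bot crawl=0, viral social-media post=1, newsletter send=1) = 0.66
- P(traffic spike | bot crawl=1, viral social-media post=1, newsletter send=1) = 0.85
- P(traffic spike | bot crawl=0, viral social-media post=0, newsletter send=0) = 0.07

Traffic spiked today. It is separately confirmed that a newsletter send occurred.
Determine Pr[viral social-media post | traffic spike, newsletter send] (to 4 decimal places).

Enumerate the 4 (bot crawl, viral social-media post) configurations and weight by the priors:
  P(traffic spike | newsletter send) = 0.32*0.99*0.72 + 0.66*0.99*0.28 + 0.7*0.01*0.72 + 0.85*0.01*0.28
        = 0.228096 + 0.182952 + 0.005040 + 0.002380 = 0.418468
The terms with viral social-media post present sum to 0.185332, so
  P(viral social-media post | traffic spike, newsletter send) = 0.185332 / 0.418468 ≈ 0.4429

Pr[viral social-media post | traffic spike, newsletter send] ≈ 0.4429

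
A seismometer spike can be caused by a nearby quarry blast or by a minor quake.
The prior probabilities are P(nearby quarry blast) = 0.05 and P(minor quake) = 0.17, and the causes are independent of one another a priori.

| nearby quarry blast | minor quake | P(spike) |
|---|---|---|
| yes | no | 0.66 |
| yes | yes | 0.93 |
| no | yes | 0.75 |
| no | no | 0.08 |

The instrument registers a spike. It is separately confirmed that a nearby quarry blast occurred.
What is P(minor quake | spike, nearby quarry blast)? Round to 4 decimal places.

P(minor quake | spike, nearby quarry blast) ≈ 0.2240

Enumerate both values of minor quake and weight by the priors:
  P(spike | nearby quarry blast) = 0.66×0.83 + 0.93×0.17
        = 0.547800 + 0.158100 = 0.705900
The terms with minor quake present sum to 0.158100, so
  P(minor quake | spike, nearby quarry blast) = 0.158100 / 0.705900 ≈ 0.2240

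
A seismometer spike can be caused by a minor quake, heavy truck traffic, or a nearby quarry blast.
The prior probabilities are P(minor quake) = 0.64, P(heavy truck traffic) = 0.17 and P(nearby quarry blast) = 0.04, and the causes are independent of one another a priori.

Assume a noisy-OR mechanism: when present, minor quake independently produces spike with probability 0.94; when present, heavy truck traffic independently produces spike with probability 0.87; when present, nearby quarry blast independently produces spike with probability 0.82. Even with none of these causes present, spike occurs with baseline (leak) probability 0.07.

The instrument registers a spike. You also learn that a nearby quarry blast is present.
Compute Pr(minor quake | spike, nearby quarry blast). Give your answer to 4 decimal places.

Pr(minor quake | spike, nearby quarry blast) ≈ 0.6728

Under noisy-OR, P(spike | causes) = 1 − (1−0.07)·∏(1−qᵢ) over the active causes.
P(spike | nearby quarry blast) = 0.8326×0.36×0.83 + 0.978238×0.36×0.17 + 0.989956×0.64×0.83 + 0.998694×0.64×0.17 = 0.248781 + 0.059868 + 0.525865 + 0.108658 = 0.943172
Of this, 0.634523 comes from 0.525865 + 0.108658 (the minor quake=true cases).
Hence the posterior is 0.634523/0.943172 ≈ 0.6728.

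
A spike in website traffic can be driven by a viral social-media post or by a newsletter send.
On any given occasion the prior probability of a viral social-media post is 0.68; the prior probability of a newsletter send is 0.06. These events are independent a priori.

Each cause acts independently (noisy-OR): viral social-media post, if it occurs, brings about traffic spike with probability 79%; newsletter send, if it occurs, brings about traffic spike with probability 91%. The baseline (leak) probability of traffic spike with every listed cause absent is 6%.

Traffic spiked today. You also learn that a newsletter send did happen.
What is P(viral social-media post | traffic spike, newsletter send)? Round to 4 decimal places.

P(viral social-media post | traffic spike, newsletter send) ≈ 0.6951

Under noisy-OR, P(traffic spike | causes) = 1 − (1−0.06)·∏(1−qᵢ) over the active causes.
Enumerate both values of viral social-media post and weight by the priors:
  P(traffic spike | newsletter send) = 0.9154·0.32 + 0.982234·0.68
        = 0.292928 + 0.667919 = 0.960847
The terms with viral social-media post present sum to 0.667919, so
  P(viral social-media post | traffic spike, newsletter send) = 0.667919 / 0.960847 ≈ 0.6951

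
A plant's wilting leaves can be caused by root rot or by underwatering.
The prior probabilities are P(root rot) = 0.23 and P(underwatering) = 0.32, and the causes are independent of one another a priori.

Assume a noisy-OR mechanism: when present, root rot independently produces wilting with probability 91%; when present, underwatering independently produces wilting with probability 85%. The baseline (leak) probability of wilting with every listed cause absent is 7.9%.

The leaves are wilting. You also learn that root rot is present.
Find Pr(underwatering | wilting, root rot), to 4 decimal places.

Pr(underwatering | wilting, root rot) ≈ 0.3363

Under noisy-OR, P(wilting | causes) = 1 − (1−0.079)·∏(1−qᵢ) over the active causes.
Weight on underwatering=true, given the evidence: 0.987567*0.32 = 0.316021
The normalizing constant is 0.91711*0.68 + 0.987567*0.32 = 0.939656
P(underwatering | wilting, root rot) = 0.316021/0.939656 ≈ 0.3363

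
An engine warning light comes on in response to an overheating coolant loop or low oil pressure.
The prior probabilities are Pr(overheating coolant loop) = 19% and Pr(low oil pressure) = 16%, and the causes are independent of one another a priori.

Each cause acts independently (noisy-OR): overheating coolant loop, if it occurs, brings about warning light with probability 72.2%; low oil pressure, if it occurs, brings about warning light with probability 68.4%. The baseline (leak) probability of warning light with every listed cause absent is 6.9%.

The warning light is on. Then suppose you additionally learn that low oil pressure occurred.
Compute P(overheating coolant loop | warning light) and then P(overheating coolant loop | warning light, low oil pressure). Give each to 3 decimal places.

Under noisy-OR, P(warning light | causes) = 1 − (1−0.069)·∏(1−qᵢ) over the active causes.
Sum P(warning light|·) weighted by the priors over the 4 (overheating coolant loop, low oil pressure) configurations:
  P(warning light) = 0.069·0.81·0.84 + 0.705804·0.81·0.16 + 0.741182·0.19·0.84 + 0.918214·0.19·0.16
        = 0.046948 + 0.091472 + 0.118293 + 0.027914 = 0.284627
Configurations with overheating coolant loop contribute 0.146207, so
  P(overheating coolant loop | warning light) = 0.146207 / 0.284627 ≈ 0.514

Now condition on the additional information:
Enumerate both values of overheating coolant loop and weight by the priors:
  P(warning light | low oil pressure) = 0.705804·0.81 + 0.918214·0.19
        = 0.571701 + 0.174461 = 0.746162
Configurations with overheating coolant loop contribute 0.174461, so
  P(overheating coolant loop | warning light, low oil pressure) = 0.174461 / 0.746162 ≈ 0.234
Conditioning on low oil pressure lowers the posterior on overheating coolant loop: the classic explaining-away effect in a common-effect structure.

P(overheating coolant loop | warning light) ≈ 0.514; P(overheating coolant loop | warning light, low oil pressure) ≈ 0.234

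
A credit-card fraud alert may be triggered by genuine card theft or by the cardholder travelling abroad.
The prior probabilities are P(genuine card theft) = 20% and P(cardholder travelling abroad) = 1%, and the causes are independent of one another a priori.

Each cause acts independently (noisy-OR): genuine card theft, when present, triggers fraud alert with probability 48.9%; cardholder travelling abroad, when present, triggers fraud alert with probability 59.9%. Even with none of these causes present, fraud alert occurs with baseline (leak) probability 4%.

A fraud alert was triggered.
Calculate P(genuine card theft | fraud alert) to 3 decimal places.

P(genuine card theft | fraud alert) ≈ 0.737

Under noisy-OR, P(fraud alert | causes) = 1 − (1−0.04)·∏(1−qᵢ) over the active causes.
For the numerator, keep only genuine card theft=true terms: 0.100869 + 0.001607 = 0.102476
The normalizing constant is 0.04*0.8*0.99 + 0.61504*0.8*0.01 + 0.50944*0.2*0.99 + 0.803285*0.2*0.01 = 0.139076
Posterior = 0.102476 / 0.139076 ≈ 0.737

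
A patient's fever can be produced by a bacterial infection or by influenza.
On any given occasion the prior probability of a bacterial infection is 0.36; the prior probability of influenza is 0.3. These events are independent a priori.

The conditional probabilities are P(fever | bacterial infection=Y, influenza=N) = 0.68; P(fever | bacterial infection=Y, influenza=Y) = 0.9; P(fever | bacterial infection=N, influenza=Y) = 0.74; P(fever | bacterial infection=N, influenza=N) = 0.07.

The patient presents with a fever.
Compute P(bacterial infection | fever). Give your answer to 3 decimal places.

P(bacterial infection | fever) ≈ 0.608

Enumerate the 4 (bacterial infection, influenza) configurations and weight by the priors:
  P(fever) = 0.07×0.64×0.7 + 0.74×0.64×0.3 + 0.68×0.36×0.7 + 0.9×0.36×0.3
        = 0.031360 + 0.142080 + 0.171360 + 0.097200 = 0.442000
Configurations with bacterial infection contribute 0.268560, so
  P(bacterial infection | fever) = 0.268560 / 0.442000 ≈ 0.608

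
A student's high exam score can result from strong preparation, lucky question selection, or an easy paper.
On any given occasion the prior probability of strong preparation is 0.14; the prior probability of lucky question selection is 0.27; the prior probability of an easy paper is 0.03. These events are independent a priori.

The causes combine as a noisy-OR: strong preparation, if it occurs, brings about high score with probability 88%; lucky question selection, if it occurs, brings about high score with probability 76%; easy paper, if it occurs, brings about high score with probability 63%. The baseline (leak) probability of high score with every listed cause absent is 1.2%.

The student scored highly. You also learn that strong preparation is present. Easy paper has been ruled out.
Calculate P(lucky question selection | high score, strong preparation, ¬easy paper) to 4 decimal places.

Under noisy-OR, P(high score | causes) = 1 − (1−0.012)·∏(1−qᵢ) over the active causes.
P(high score | strong preparation, ¬easy paper) = 0.88144×0.73 + 0.971546×0.27 = 0.643451 + 0.262317 = 0.905768
Of this, 0.262317 comes from 0.971546×0.27 (the lucky question selection=true cases).
P(lucky question selection | high score, strong preparation, ¬easy paper) = 0.262317 / 0.905768 ≈ 0.2896

P(lucky question selection | high score, strong preparation, ¬easy paper) ≈ 0.2896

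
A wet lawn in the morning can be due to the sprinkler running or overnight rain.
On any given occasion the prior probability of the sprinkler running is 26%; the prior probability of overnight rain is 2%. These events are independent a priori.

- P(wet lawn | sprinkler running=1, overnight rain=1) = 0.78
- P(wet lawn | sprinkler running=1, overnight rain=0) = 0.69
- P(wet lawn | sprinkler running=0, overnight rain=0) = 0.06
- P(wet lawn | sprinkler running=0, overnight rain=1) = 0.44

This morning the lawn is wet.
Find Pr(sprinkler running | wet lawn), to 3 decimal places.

Pr(sprinkler running | wet lawn) ≈ 0.782

Weight on sprinkler running=true, given the evidence: 0.175812 + 0.004056 = 0.179868
Denominator P(wet lawn): 0.06*0.74*0.98 + 0.44*0.74*0.02 + 0.69*0.26*0.98 + 0.78*0.26*0.02 = 0.229892
Posterior = 0.179868 / 0.229892 ≈ 0.782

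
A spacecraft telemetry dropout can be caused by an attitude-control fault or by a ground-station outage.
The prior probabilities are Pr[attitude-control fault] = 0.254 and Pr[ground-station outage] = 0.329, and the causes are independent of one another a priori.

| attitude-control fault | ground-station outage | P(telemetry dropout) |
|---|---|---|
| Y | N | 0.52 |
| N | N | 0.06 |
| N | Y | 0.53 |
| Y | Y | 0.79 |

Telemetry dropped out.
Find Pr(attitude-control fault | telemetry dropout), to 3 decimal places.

Sum P(telemetry dropout|·) weighted by the priors over the 4 (attitude-control fault, ground-station outage) configurations:
  P(telemetry dropout) = 0.06×0.746×0.671 + 0.53×0.746×0.329 + 0.52×0.254×0.671 + 0.79×0.254×0.329
        = 0.030034 + 0.130080 + 0.088626 + 0.066017 = 0.314757
The terms with attitude-control fault present sum to 0.154643, so
  P(attitude-control fault | telemetry dropout) = 0.154643 / 0.314757 ≈ 0.491

Pr(attitude-control fault | telemetry dropout) ≈ 0.491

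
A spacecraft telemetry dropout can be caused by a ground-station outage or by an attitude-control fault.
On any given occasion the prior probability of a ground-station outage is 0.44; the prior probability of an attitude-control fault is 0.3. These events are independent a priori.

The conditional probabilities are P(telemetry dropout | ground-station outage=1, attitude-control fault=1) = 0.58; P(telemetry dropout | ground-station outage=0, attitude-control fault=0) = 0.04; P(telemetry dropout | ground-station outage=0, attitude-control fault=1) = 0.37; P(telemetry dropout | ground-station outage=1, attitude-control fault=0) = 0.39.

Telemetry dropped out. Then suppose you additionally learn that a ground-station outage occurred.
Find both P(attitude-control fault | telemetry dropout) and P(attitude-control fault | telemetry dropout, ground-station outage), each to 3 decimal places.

Sum P(telemetry dropout|·) weighted by the priors over the 4 (ground-station outage, attitude-control fault) configurations:
  P(telemetry dropout) = 0.04·0.56·0.7 + 0.37·0.56·0.3 + 0.39·0.44·0.7 + 0.58·0.44·0.3
        = 0.015680 + 0.062160 + 0.120120 + 0.076560 = 0.274520
Keeping only the attitude-control fault-present terms gives 0.138720, so
  P(attitude-control fault | telemetry dropout) = 0.138720 / 0.274520 ≈ 0.505

With the extra evidence:
P(telemetry dropout | ground-station outage) = 0.39×0.7 + 0.58×0.3 = 0.273000 + 0.174000 = 0.447000
The attitude-control fault-present share is 0.58×0.3 = 0.174000.
So P(attitude-control fault | telemetry dropout, ground-station outage) = 0.174000/0.447000 ≈ 0.389.
Conditioning on ground-station outage lowers the posterior on attitude-control fault: the classic explaining-away effect in a common-effect structure.

P(attitude-control fault | telemetry dropout) ≈ 0.505; P(attitude-control fault | telemetry dropout, ground-station outage) ≈ 0.389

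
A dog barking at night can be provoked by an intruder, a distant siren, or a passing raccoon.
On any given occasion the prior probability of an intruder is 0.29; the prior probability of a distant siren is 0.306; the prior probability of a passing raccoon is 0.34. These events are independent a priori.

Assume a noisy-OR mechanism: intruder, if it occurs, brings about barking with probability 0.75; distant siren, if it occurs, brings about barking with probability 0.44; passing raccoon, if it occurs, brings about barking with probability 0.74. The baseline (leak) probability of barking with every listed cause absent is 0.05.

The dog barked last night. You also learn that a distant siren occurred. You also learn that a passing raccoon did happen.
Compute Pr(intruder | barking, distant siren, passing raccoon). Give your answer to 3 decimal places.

Pr(intruder | barking, distant siren, passing raccoon) ≈ 0.314

Under noisy-OR, P(barking | causes) = 1 − (1−0.05)·∏(1−qᵢ) over the active causes.
By total probability over both values of intruder:
  P(barking | distant siren, passing raccoon) = 0.86168*0.71 + 0.96542*0.29
        = 0.611793 + 0.279972 = 0.891765
Configurations with intruder contribute 0.279972, so
  P(intruder | barking, distant siren, passing raccoon) = 0.279972 / 0.891765 ≈ 0.314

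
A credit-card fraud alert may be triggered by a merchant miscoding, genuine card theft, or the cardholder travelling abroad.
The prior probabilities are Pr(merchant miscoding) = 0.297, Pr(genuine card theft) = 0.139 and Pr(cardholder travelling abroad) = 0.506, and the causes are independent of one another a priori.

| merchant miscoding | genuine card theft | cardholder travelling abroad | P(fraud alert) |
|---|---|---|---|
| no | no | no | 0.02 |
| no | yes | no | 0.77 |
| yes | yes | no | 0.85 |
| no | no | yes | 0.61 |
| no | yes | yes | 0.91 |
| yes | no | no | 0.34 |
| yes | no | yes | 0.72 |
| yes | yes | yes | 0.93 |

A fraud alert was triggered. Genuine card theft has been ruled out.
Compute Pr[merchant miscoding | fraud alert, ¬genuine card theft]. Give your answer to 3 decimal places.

Sum P(fraud alert|·) weighted by the priors over the 4 (merchant miscoding, cardholder travelling abroad) configurations:
  P(fraud alert | ¬genuine card theft) = 0.02×0.703×0.494 + 0.61×0.703×0.506 + 0.34×0.297×0.494 + 0.72×0.297×0.506
        = 0.006946 + 0.216988 + 0.049884 + 0.108203 = 0.382021
Keeping only the merchant miscoding-present terms gives 0.158087, so
  P(merchant miscoding | fraud alert, ¬genuine card theft) = 0.158087 / 0.382021 ≈ 0.414

Pr[merchant miscoding | fraud alert, ¬genuine card theft] ≈ 0.414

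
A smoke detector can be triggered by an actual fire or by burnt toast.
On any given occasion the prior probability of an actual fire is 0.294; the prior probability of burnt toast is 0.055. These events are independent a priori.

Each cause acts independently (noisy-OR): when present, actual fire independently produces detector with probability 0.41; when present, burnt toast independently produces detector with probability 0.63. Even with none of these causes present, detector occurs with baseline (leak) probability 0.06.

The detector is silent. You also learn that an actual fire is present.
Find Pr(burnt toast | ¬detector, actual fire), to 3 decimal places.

Under noisy-OR, P(detector | causes) = 1 − (1−0.06)·∏(1−qᵢ) over the active causes.
P(¬detector | actual fire) = 0.5546·0.945 + 0.205202·0.055 = 0.524097 + 0.011286 = 0.535383
Restricting to configurations with burnt toast present: 0.205202·0.055 = 0.011286.
P(burnt toast | ¬detector, actual fire) = 0.011286 / 0.535383 ≈ 0.021

Pr(burnt toast | ¬detector, actual fire) ≈ 0.021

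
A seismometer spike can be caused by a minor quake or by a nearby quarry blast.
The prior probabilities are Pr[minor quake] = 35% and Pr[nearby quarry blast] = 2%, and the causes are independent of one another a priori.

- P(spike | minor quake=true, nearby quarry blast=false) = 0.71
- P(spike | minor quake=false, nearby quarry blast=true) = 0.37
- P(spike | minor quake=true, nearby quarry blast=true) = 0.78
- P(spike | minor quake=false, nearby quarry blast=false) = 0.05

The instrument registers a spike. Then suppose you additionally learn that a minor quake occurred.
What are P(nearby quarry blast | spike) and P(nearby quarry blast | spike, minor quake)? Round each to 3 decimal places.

P(spike) = 0.05*0.65*0.98 + 0.37*0.65*0.02 + 0.71*0.35*0.98 + 0.78*0.35*0.02 = 0.031850 + 0.004810 + 0.243530 + 0.005460 = 0.285650
The nearby quarry blast-present share is 0.004810 + 0.005460 = 0.010270.
Hence the posterior is 0.010270/0.285650 ≈ 0.036.

Now also conditioning on minor quake=true:
By total probability over both values of nearby quarry blast:
  P(spike | minor quake) = 0.71×0.98 + 0.78×0.02
        = 0.695800 + 0.015600 = 0.711400
Keeping only the nearby quarry blast-present terms gives 0.015600, so
  P(nearby quarry blast | spike, minor quake) = 0.015600 / 0.711400 ≈ 0.022
— minor quake explains away the evidence for nearby quarry blast.

P(nearby quarry blast | spike) ≈ 0.036; P(nearby quarry blast | spike, minor quake) ≈ 0.022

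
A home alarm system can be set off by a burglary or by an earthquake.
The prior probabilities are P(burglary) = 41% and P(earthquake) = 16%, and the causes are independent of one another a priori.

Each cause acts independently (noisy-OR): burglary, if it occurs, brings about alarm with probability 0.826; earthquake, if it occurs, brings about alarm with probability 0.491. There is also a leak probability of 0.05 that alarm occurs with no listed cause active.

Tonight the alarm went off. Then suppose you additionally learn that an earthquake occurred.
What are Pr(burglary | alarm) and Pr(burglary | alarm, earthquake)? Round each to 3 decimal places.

Pr(burglary | alarm) ≈ 0.825; Pr(burglary | alarm, earthquake) ≈ 0.552

Under noisy-OR, P(alarm | causes) = 1 − (1−0.05)·∏(1−qᵢ) over the active causes.
By total probability over the 4 (burglary, earthquake) configurations:
  P(alarm) = 0.05×0.59×0.84 + 0.51645×0.59×0.16 + 0.8347×0.41×0.84 + 0.915862×0.41×0.16
        = 0.024780 + 0.048753 + 0.287471 + 0.060081 = 0.421085
Keeping only the burglary-present terms gives 0.347552, so
  P(burglary | alarm) = 0.347552 / 0.421085 ≈ 0.825

Now also conditioning on earthquake=true:
By total probability over both values of burglary:
  P(alarm | earthquake) = 0.51645×0.59 + 0.915862×0.41
        = 0.304705 + 0.375503 = 0.680208
Configurations with burglary contribute 0.375503, so
  P(burglary | alarm, earthquake) = 0.375503 / 0.680208 ≈ 0.552
This is intercausal reasoning (explaining away): once earthquake accounts for the alarm, burglary becomes less likely.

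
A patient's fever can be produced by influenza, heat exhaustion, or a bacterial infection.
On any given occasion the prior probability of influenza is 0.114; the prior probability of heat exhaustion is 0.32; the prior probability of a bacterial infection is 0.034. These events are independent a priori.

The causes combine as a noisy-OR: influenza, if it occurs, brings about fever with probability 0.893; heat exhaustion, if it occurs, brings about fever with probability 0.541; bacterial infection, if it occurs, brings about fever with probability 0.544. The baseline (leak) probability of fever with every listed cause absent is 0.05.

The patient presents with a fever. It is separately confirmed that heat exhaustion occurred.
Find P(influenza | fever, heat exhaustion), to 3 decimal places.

Under noisy-OR, P(fever | causes) = 1 − (1−0.05)·∏(1−qᵢ) over the active causes.
Weight on influenza=true, given the evidence: 0.104986 + 0.003794 = 0.108780
Normalizer over all consistent configurations: 0.56395×0.886×0.966 + 0.801161×0.886×0.034 + 0.953343×0.114×0.966 + 0.978724×0.114×0.034 = 0.615585
P(influenza | fever, heat exhaustion) = 0.108780/0.615585 ≈ 0.177

P(influenza | fever, heat exhaustion) ≈ 0.177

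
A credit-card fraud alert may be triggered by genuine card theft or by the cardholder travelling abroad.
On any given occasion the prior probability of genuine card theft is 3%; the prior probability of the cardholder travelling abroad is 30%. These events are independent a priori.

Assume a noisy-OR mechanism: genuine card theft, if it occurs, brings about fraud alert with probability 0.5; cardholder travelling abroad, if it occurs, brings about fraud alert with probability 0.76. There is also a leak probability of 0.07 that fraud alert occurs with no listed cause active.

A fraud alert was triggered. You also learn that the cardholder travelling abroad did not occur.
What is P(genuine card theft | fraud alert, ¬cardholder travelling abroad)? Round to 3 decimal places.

P(genuine card theft | fraud alert, ¬cardholder travelling abroad) ≈ 0.191

Under noisy-OR, P(fraud alert | causes) = 1 − (1−0.07)·∏(1−qᵢ) over the active causes.
Weight on genuine card theft=true, given the evidence: 0.535*0.03 = 0.016050
Denominator P(fraud alert | ¬cardholder travelling abroad): 0.07*0.97 + 0.535*0.03 = 0.083950
Posterior = 0.016050 / 0.083950 ≈ 0.191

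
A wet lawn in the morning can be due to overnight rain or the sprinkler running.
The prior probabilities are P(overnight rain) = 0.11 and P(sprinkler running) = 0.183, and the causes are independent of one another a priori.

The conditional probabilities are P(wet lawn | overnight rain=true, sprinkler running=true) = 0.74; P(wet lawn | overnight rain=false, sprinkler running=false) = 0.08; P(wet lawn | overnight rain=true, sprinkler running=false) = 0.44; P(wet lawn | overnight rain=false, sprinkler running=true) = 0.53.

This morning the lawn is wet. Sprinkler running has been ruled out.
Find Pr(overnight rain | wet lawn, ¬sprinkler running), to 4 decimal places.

Numerator (weight on configurations with overnight rain): 0.44·0.11 = 0.048400
Normalizer over all consistent configurations: 0.08·0.89 + 0.44·0.11 = 0.119600
P(overnight rain | wet lawn, ¬sprinkler running) = 0.048400/0.119600 ≈ 0.4047

Pr(overnight rain | wet lawn, ¬sprinkler running) ≈ 0.4047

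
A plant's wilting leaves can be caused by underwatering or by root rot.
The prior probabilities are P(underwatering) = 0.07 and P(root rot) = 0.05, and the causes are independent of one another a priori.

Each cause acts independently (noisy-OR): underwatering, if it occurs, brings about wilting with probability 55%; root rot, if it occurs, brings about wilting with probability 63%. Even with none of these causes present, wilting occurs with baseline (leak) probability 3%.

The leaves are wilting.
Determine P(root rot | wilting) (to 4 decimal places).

P(root rot | wilting) ≈ 0.3386

Under noisy-OR, P(wilting | causes) = 1 − (1−0.03)·∏(1−qᵢ) over the active causes.
Weight on root rot=true, given the evidence: 0.029811 + 0.002935 = 0.032746
Normalizer over all consistent configurations: 0.03·0.93·0.95 + 0.6411·0.93·0.05 + 0.5635·0.07·0.95 + 0.838495·0.07·0.05 = 0.096724
Posterior = 0.032746 / 0.096724 ≈ 0.3386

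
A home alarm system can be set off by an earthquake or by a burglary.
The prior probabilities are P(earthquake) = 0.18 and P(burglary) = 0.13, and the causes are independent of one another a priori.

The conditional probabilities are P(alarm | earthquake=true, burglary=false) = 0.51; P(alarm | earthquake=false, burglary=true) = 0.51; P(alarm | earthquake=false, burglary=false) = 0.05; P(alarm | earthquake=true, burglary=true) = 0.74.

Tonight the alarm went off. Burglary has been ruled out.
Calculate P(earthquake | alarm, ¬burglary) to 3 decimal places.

P(alarm | ¬burglary) = 0.05·0.82 + 0.51·0.18 = 0.041000 + 0.091800 = 0.132800
Of this, 0.091800 comes from 0.51·0.18 (the earthquake=true cases).
So P(earthquake | alarm, ¬burglary) = 0.091800/0.132800 ≈ 0.691.

P(earthquake | alarm, ¬burglary) ≈ 0.691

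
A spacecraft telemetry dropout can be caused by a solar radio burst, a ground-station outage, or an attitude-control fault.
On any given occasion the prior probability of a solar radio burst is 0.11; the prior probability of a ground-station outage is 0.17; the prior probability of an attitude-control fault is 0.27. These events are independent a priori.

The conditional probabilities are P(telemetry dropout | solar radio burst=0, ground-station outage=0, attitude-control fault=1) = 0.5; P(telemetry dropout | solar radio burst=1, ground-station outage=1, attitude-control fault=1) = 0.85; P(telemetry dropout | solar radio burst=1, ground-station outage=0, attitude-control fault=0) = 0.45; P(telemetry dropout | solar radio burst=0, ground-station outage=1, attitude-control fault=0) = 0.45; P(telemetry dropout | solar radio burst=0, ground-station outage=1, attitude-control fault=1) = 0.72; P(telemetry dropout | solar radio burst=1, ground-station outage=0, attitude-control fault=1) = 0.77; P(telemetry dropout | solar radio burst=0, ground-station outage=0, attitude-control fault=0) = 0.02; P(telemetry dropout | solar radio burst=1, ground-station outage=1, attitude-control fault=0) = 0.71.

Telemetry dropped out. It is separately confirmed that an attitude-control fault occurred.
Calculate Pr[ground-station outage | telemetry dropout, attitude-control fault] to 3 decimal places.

Pr[ground-station outage | telemetry dropout, attitude-control fault] ≈ 0.221

P(telemetry dropout | attitude-control fault) = 0.5×0.89×0.83 + 0.72×0.89×0.17 + 0.77×0.11×0.83 + 0.85×0.11×0.17 = 0.369350 + 0.108936 + 0.070301 + 0.015895 = 0.564482
The ground-station outage-present share is 0.108936 + 0.015895 = 0.124831.
So P(ground-station outage | telemetry dropout, attitude-control fault) = 0.124831/0.564482 ≈ 0.221.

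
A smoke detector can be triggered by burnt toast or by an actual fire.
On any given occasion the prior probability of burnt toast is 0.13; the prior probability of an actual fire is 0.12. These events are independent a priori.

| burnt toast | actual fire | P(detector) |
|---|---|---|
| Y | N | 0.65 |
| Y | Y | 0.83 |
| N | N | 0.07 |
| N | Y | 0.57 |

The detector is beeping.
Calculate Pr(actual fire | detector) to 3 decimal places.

Pr(actual fire | detector) ≈ 0.362

Numerator (weight on configurations with actual fire): 0.059508 + 0.012948 = 0.072456
Normalizer over all consistent configurations: 0.07×0.87×0.88 + 0.57×0.87×0.12 + 0.65×0.13×0.88 + 0.83×0.13×0.12 = 0.200408
P(actual fire | detector) = 0.072456/0.200408 ≈ 0.362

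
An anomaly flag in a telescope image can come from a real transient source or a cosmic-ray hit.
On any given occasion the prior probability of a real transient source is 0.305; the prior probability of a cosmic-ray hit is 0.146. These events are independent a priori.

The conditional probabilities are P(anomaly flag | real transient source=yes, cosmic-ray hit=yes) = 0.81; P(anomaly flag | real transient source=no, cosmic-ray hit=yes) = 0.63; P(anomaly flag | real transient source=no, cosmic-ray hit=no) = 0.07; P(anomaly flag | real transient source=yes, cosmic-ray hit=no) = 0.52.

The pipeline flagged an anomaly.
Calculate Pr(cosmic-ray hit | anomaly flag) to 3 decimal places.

P(anomaly flag) = 0.07·0.695·0.854 + 0.63·0.695·0.146 + 0.52·0.305·0.854 + 0.81·0.305·0.146 = 0.041547 + 0.063926 + 0.135444 + 0.036069 = 0.276986
Of this, 0.099995 comes from 0.063926 + 0.036069 (the cosmic-ray hit=true cases).
P(cosmic-ray hit | anomaly flag) = 0.099995 / 0.276986 ≈ 0.361

Pr(cosmic-ray hit | anomaly flag) ≈ 0.361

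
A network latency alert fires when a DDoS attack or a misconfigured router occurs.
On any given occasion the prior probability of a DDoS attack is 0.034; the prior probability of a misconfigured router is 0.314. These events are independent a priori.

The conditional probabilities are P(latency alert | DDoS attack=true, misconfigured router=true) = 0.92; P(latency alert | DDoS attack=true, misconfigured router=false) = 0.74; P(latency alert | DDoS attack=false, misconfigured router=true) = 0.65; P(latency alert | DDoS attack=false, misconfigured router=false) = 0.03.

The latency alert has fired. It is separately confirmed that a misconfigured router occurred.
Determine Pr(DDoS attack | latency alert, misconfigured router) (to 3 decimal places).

Pr(DDoS attack | latency alert, misconfigured router) ≈ 0.047

Numerator (weight on configurations with DDoS attack): 0.92*0.034 = 0.031280
Normalizer over all consistent configurations: 0.65*0.966 + 0.92*0.034 = 0.659180
Posterior = 0.031280 / 0.659180 ≈ 0.047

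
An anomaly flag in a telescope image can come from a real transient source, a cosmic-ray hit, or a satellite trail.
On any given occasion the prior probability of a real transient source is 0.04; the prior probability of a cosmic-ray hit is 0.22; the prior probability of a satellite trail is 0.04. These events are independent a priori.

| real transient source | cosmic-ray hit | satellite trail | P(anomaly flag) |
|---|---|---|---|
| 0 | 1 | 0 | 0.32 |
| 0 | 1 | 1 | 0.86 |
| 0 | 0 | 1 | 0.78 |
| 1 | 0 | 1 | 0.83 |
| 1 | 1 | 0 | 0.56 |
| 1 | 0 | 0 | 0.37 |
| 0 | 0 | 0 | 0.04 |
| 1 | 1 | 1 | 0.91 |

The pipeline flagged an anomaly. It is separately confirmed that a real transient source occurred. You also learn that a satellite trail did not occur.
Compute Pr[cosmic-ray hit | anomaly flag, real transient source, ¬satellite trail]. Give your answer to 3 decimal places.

By total probability over both values of cosmic-ray hit:
  P(anomaly flag | real transient source, ¬satellite trail) = 0.37×0.78 + 0.56×0.22
        = 0.288600 + 0.123200 = 0.411800
Configurations with cosmic-ray hit contribute 0.123200, so
  P(cosmic-ray hit | anomaly flag, real transient source, ¬satellite trail) = 0.123200 / 0.411800 ≈ 0.299

Pr[cosmic-ray hit | anomaly flag, real transient source, ¬satellite trail] ≈ 0.299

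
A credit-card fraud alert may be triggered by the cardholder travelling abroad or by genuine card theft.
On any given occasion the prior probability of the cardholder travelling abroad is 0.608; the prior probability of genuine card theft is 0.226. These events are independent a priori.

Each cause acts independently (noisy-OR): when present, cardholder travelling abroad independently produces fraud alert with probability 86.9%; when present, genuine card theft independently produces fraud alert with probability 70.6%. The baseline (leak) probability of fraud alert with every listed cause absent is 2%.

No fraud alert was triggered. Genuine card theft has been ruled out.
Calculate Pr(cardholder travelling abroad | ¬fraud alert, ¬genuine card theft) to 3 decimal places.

Pr(cardholder travelling abroad | ¬fraud alert, ¬genuine card theft) ≈ 0.169

Under noisy-OR, P(fraud alert | causes) = 1 − (1−0.02)·∏(1−qᵢ) over the active causes.
Sum P(¬fraud alert|·) weighted by the priors over both values of cardholder travelling abroad:
  P(¬fraud alert | ¬genuine card theft) = 0.98·0.392 + 0.12838·0.608
        = 0.384160 + 0.078055 = 0.462215
The terms with cardholder travelling abroad present sum to 0.078055, so
  P(cardholder travelling abroad | ¬fraud alert, ¬genuine card theft) = 0.078055 / 0.462215 ≈ 0.169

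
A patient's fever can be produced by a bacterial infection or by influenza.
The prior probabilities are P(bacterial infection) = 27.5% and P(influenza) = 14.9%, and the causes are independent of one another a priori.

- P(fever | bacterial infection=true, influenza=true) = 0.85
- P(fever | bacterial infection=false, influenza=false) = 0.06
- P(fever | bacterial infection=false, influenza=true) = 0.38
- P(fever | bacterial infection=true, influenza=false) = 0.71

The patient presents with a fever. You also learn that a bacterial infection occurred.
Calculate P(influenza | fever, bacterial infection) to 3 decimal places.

For the numerator, keep only influenza=true terms: 0.85·0.149 = 0.126650
The normalizing constant is 0.71·0.851 + 0.85·0.149 = 0.730860
P(influenza | fever, bacterial infection) = 0.126650/0.730860 ≈ 0.173

P(influenza | fever, bacterial infection) ≈ 0.173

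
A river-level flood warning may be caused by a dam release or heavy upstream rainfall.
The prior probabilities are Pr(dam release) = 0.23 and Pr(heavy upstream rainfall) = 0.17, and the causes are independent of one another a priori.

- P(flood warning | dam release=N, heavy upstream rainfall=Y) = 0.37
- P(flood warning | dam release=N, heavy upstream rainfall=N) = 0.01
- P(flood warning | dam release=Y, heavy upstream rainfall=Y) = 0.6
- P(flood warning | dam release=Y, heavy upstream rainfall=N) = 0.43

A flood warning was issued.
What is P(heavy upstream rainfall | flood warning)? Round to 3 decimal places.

P(flood warning) = 0.01*0.77*0.83 + 0.37*0.77*0.17 + 0.43*0.23*0.83 + 0.6*0.23*0.17 = 0.006391 + 0.048433 + 0.082087 + 0.023460 = 0.160371
Restricting to configurations with heavy upstream rainfall present: 0.048433 + 0.023460 = 0.071893.
P(heavy upstream rainfall | flood warning) = 0.071893 / 0.160371 ≈ 0.448

P(heavy upstream rainfall | flood warning) ≈ 0.448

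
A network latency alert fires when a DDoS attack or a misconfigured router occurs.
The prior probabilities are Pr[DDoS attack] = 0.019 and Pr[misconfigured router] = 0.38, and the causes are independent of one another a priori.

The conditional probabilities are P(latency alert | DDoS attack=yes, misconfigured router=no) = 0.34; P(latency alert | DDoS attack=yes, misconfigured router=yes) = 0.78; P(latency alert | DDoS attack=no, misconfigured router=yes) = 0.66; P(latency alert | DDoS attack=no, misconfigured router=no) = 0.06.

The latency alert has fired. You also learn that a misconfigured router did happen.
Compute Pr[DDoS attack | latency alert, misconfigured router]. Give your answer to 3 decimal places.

Pr[DDoS attack | latency alert, misconfigured router] ≈ 0.022

P(latency alert | misconfigured router) = 0.66·0.981 + 0.78·0.019 = 0.647460 + 0.014820 = 0.662280
Restricting to configurations with DDoS attack present: 0.78·0.019 = 0.014820.
Hence the posterior is 0.014820/0.662280 ≈ 0.022.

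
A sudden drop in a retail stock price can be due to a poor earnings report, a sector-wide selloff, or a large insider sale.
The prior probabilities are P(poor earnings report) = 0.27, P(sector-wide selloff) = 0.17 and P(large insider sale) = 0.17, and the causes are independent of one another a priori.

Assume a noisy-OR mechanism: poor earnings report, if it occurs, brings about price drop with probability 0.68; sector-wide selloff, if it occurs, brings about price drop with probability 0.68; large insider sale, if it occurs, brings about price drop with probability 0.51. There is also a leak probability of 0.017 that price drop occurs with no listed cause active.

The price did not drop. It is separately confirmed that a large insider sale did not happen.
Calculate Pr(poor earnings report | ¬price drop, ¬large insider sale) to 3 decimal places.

Pr(poor earnings report | ¬price drop, ¬large insider sale) ≈ 0.106

Under noisy-OR, P(price drop | causes) = 1 − (1−0.017)·∏(1−qᵢ) over the active causes.
By total probability over the 4 (poor earnings report, sector-wide selloff) configurations:
  P(¬price drop | ¬large insider sale) = 0.983·0.73·0.83 + 0.31456·0.73·0.17 + 0.31456·0.27·0.83 + 0.100659·0.27·0.17
        = 0.595600 + 0.039037 + 0.070493 + 0.004620 = 0.709750
Keeping only the poor earnings report-present terms gives 0.075113, so
  P(poor earnings report | ¬price drop, ¬large insider sale) = 0.075113 / 0.709750 ≈ 0.106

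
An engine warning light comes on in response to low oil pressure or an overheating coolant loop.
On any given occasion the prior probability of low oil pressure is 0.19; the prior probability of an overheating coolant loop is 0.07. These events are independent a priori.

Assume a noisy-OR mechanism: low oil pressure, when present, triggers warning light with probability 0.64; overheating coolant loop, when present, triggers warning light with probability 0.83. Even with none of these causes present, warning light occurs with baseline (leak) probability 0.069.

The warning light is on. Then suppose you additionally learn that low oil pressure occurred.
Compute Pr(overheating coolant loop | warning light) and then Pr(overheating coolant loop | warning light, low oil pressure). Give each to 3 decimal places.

Under noisy-OR, P(warning light | causes) = 1 − (1−0.069)·∏(1−qᵢ) over the active causes.
P(warning light) = 0.069*0.81*0.93 + 0.84173*0.81*0.07 + 0.66484*0.19*0.93 + 0.943023*0.19*0.07 = 0.051978 + 0.047726 + 0.117477 + 0.012542 = 0.229723
The overheating coolant loop-present share is 0.047726 + 0.012542 = 0.060268.
P(overheating coolant loop | warning light) = 0.060268 / 0.229723 ≈ 0.262

Now also conditioning on low oil pressure=true:
P(warning light | low oil pressure) = 0.66484·0.93 + 0.943023·0.07 = 0.618301 + 0.066012 = 0.684313
Of this, 0.066012 comes from 0.943023·0.07 (the overheating coolant loop=true cases).
Hence the posterior is 0.066012/0.684313 ≈ 0.096.

Pr(overheating coolant loop | warning light) ≈ 0.262; Pr(overheating coolant loop | warning light, low oil pressure) ≈ 0.096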